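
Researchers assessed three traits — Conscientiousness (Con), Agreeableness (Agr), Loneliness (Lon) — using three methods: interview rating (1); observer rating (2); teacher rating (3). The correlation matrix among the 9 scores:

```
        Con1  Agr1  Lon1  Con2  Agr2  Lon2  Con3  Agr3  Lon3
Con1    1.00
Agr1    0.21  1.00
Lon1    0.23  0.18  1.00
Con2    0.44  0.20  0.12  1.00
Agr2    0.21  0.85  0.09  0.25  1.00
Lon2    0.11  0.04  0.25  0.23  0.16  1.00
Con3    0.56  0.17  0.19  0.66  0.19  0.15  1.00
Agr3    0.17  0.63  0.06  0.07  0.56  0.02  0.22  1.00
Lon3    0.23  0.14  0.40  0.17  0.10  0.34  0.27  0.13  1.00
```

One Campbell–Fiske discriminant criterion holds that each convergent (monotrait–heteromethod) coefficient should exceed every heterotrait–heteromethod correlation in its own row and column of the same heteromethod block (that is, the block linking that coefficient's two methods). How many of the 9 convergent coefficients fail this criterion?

Checking each validity diagonal entry against its comparison values:
Con (methods 1·2): 0.44 vs {0.21, 0.20, 0.11, 0.12} → pass.
Con (methods 1·3): 0.56 vs {0.17, 0.17, 0.23, 0.19} → pass.
Con (methods 2·3): 0.66 vs {0.07, 0.19, 0.17, 0.15} → pass.
Agr (methods 1·2): 0.85 vs {0.20, 0.21, 0.04, 0.09} → pass.
Agr (methods 1·3): 0.63 vs {0.17, 0.17, 0.14, 0.06} → pass.
Agr (methods 2·3): 0.56 vs {0.19, 0.07, 0.10, 0.02} → pass.
Lon (methods 1·2): 0.25 vs {0.12, 0.11, 0.09, 0.04} → pass.
Lon (methods 1·3): 0.40 vs {0.19, 0.23, 0.06, 0.14} → pass.
Lon (methods 2·3): 0.34 vs {0.15, 0.17, 0.02, 0.10} → pass.
0 of 9 fail.

0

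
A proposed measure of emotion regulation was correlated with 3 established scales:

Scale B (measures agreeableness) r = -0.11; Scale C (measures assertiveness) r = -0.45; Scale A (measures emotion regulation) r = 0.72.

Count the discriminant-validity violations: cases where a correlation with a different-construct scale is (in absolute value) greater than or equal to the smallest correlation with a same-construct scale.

0

Convergent (same construct = emotion regulation): Scale A.
Smallest convergent = 0.72. Discriminant |r|: 0.11, 0.45; count ≥ 0.72 → 0.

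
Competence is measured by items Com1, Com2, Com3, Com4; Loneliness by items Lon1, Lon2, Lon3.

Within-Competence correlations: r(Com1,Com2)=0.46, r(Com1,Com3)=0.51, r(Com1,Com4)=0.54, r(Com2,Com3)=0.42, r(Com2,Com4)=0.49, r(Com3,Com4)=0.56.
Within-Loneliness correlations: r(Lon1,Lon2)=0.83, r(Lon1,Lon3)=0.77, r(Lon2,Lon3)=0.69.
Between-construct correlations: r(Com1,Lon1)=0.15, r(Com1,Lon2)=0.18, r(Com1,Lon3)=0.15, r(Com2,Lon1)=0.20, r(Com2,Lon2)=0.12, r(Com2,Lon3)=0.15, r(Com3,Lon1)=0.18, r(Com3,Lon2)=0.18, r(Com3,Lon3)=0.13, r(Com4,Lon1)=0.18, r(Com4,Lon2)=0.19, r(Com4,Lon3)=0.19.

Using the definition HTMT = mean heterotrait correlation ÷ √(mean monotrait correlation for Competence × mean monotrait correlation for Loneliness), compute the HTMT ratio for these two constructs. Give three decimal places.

0.271

Mean heterotrait r = 2.00/12 = 0.1667.
Mean within-Com = 2.98/6 = 0.4967; mean within-Lon = 2.29/3 = 0.7633.
Geometric mean = √(0.4967 × 0.7633) = 0.6157.
HTMT = 0.1667 / 0.6157 = 0.271.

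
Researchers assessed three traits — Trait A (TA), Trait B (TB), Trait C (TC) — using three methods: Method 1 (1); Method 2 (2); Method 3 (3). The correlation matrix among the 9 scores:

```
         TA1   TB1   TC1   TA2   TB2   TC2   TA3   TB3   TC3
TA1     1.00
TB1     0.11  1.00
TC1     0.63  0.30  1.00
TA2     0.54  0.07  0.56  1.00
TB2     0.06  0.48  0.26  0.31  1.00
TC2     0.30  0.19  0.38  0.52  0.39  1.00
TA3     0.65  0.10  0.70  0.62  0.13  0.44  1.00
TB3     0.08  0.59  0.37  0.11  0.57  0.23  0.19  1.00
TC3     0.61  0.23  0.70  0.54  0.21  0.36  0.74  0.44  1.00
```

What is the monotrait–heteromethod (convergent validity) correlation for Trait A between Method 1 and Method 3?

0.65

Same trait (TA), different methods: r(TA1, TA3) = 0.65.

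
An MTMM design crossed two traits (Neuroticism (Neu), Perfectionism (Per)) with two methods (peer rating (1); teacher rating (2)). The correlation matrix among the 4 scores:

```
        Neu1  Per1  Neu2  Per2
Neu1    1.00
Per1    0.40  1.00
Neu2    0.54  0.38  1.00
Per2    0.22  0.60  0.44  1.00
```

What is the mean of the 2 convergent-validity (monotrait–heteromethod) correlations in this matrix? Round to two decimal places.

Convergent values: 0.54, 0.60; mean = 1.14/2 = 0.57.

0.57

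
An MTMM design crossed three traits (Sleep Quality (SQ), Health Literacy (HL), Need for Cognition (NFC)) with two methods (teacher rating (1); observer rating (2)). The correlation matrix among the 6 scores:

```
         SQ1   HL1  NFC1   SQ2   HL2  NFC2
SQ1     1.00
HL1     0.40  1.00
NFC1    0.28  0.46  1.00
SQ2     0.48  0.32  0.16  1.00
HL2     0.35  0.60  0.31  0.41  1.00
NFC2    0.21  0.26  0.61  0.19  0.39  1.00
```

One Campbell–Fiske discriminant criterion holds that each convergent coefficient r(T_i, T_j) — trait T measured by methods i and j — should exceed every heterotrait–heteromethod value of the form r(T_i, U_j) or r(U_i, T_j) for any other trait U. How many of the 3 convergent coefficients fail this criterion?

Each convergent coefficient versus the relevant comparison correlations:
SQ (methods 1·2): 0.48 vs {0.35, 0.32, 0.21, 0.16} → pass.
HL (methods 1·2): 0.60 vs {0.32, 0.35, 0.26, 0.31} → pass.
NFC (methods 1·2): 0.61 vs {0.16, 0.21, 0.31, 0.26} → pass.
0 of 3 fail.

0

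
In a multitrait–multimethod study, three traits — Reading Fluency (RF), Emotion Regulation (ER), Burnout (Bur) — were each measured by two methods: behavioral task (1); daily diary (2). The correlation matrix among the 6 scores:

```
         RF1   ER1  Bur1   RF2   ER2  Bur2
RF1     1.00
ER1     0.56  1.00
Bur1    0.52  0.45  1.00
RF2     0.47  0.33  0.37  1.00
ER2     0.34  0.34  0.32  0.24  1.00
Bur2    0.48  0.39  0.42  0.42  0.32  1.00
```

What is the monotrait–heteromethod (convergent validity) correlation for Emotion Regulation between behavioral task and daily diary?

0.34

Same trait (ER), different methods: r(ER1, ER2) = 0.34.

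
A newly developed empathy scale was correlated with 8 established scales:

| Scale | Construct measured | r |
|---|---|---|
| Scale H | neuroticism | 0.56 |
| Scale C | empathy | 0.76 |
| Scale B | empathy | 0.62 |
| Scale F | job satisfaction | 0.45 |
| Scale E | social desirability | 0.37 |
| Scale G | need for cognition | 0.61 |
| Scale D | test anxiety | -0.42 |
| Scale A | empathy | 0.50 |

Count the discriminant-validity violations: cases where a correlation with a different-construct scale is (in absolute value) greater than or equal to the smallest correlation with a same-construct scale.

2

Convergent (same construct = empathy): Scale C, Scale B, Scale A.
Smallest convergent = 0.50. Discriminant |r|: 0.56, 0.45, 0.37, 0.61, 0.42; count ≥ 0.50 → 2.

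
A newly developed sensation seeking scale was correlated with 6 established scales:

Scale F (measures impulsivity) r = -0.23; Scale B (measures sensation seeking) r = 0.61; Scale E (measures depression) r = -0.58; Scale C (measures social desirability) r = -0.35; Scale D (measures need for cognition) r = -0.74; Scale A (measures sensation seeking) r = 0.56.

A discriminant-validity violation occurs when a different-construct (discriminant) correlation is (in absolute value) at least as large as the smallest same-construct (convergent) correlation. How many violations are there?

2

Convergent (same construct = sensation seeking): Scale B, Scale A.
Smallest convergent = 0.56. Discriminant |r|: 0.23, 0.58, 0.35, 0.74; count ≥ 0.56 → 2.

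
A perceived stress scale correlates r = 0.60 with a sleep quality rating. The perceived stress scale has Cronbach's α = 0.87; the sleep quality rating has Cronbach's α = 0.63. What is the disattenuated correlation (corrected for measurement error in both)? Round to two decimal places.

r_true = r_obs / √(r_xx · r_yy) = 0.60 / √(0.87 × 0.63) = 0.60 / √0.5481 = 0.60 / 0.7403 ≈ 0.81.

0.81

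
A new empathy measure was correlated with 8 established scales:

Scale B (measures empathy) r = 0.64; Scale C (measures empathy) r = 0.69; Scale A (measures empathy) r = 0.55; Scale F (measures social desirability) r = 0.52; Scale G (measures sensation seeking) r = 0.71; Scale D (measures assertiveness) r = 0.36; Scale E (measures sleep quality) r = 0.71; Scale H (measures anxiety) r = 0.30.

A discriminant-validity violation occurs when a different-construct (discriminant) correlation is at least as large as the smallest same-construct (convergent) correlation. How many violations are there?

2

Convergent (same construct = empathy): Scale B, Scale C, Scale A.
Smallest convergent = 0.55. Discriminant values: 0.52, 0.71, 0.36, 0.71, 0.30; count ≥ 0.55 → 2.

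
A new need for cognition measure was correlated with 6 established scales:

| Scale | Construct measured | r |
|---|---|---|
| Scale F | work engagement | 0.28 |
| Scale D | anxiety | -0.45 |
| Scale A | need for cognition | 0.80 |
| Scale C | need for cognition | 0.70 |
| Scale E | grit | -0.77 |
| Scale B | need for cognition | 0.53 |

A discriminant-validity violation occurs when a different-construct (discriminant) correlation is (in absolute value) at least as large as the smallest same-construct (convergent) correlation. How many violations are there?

1

Convergent (same construct = need for cognition): Scale A, Scale C, Scale B.
Smallest convergent = 0.53. Discriminant |r|: 0.28, 0.45, 0.77; count ≥ 0.53 → 1.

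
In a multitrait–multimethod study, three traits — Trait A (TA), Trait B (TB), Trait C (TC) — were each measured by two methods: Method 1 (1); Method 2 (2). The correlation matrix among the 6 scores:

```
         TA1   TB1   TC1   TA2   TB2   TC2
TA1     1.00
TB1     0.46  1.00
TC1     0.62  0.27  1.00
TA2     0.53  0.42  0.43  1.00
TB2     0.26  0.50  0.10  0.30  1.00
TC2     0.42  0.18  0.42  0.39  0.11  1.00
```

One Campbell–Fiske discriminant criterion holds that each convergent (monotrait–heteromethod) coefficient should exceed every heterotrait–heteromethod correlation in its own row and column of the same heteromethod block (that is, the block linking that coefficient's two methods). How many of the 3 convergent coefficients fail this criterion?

Each convergent coefficient versus the relevant comparison correlations:
TA (methods 1·2): 0.53 vs {0.26, 0.42, 0.42, 0.43} → pass.
TB (methods 1·2): 0.50 vs {0.42, 0.26, 0.18, 0.10} → pass.
TC (methods 1·2): 0.42 vs {0.43, 0.42, 0.10, 0.18} → fail.
1 of 3 fail.

1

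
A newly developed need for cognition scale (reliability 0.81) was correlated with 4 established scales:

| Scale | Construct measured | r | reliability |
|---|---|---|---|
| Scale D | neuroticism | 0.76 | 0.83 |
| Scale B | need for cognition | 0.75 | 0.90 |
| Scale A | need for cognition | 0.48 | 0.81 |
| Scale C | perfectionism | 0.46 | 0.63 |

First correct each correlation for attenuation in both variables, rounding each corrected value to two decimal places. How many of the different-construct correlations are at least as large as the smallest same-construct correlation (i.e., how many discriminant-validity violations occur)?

2

Disattenuated r (r / √(r_scale · r_new)):
  Scale D (disc): 0.76 / √(0.83·0.81) = 0.93
  Scale B (conv): 0.75 / √(0.90·0.81) = 0.88
  Scale A (conv): 0.48 / √(0.81·0.81) = 0.59
  Scale C (disc): 0.46 / √(0.63·0.81) = 0.64
Smallest convergent = 0.59. Discriminant values: 0.93, 0.64; count ≥ 0.59 → 2.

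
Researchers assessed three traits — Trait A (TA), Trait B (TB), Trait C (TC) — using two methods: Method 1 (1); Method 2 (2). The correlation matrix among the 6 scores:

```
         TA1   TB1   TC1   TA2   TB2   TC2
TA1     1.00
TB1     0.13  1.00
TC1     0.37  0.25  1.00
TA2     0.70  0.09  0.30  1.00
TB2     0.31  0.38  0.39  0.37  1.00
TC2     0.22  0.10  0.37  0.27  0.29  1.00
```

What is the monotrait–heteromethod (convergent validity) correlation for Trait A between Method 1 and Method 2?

Same trait (TA), different methods: r(TA1, TA2) = 0.70.

0.70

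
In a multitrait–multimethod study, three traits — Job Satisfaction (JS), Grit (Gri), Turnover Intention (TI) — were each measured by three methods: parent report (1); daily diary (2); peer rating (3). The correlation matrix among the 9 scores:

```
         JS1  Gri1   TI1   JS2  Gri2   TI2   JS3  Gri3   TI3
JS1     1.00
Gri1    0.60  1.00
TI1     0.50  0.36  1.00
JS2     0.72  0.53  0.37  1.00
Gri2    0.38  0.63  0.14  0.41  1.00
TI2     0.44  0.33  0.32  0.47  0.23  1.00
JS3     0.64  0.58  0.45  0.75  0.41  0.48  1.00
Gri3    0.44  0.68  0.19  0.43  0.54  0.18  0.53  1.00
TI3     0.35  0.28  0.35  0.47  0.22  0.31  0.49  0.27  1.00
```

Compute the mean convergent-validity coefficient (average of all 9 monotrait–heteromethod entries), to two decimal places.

0.55

Convergent values: 0.72, 0.64, 0.75, 0.63, 0.68, 0.54, 0.32, 0.35, 0.31; mean = 4.94/9 = 0.55.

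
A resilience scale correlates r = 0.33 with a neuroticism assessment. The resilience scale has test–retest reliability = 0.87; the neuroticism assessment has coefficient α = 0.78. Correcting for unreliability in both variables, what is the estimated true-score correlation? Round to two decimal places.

r_true = r_obs / √(r_xx · r_yy) = 0.33 / √(0.87 × 0.78) = 0.33 / √0.6786 = 0.33 / 0.8238 ≈ 0.40.

0.40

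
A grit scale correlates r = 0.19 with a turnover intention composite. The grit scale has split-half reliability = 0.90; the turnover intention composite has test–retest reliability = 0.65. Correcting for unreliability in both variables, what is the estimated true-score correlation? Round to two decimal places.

0.25

r_true = r_obs / √(r_xx · r_yy) = 0.19 / √(0.90 × 0.65) = 0.19 / √0.5850 = 0.19 / 0.7649 ≈ 0.25.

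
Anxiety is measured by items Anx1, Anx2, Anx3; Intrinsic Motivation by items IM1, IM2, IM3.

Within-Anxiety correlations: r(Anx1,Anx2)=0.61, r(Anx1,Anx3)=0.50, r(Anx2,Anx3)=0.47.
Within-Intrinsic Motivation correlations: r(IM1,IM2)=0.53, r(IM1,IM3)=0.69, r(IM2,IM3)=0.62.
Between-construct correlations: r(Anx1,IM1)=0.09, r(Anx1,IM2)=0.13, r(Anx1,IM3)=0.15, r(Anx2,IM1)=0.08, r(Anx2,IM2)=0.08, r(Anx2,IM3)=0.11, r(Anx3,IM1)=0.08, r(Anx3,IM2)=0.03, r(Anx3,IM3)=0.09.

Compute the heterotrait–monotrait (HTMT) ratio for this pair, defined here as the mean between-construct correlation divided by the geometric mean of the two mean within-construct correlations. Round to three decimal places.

0.164

Mean between = 0.84/9 = 0.0933.
Mean within-Anx = 1.58/3 = 0.5267; mean within-IM = 1.84/3 = 0.6133.
Geometric mean = √(0.5267 × 0.6133) = 0.5684.
HTMT = 0.0933 / 0.5684 = 0.164.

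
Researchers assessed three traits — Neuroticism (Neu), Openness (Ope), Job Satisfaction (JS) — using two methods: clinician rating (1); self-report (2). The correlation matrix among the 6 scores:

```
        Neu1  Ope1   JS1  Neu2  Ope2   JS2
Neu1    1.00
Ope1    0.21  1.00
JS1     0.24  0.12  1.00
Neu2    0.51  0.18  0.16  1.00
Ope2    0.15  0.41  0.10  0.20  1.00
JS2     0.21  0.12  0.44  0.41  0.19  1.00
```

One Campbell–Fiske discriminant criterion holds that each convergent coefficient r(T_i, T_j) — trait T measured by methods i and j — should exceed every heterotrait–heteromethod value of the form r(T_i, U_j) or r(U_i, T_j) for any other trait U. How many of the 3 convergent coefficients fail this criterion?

Each convergent coefficient versus the relevant comparison correlations:
Neu (methods 1·2): 0.51 vs {0.15, 0.18, 0.21, 0.16} → pass.
Ope (methods 1·2): 0.41 vs {0.18, 0.15, 0.12, 0.10} → pass.
JS (methods 1·2): 0.44 vs {0.16, 0.21, 0.10, 0.12} → pass.
0 of 3 fail.

0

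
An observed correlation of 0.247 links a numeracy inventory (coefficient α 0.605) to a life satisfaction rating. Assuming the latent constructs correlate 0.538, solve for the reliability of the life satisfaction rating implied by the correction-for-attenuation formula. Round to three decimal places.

0.348

r_true = r_obs / √(r_xx · r_yy) ⇒ 0.538 = 0.247 / √(0.605 · r_yy).
√(0.605 · r_yy) = 0.247 / 0.538 = 0.4591; 0.605 · r_yy = 0.2108; r_yy = 0.2108 / 0.605 ≈ 0.348.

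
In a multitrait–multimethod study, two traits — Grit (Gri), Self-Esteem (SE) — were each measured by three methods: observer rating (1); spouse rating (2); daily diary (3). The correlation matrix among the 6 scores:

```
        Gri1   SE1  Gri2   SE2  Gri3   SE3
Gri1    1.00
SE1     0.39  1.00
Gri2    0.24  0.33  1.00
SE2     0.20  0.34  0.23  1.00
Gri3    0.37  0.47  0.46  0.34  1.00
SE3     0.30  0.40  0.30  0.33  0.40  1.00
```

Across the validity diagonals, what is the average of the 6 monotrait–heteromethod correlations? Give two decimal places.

0.36

Convergent values: 0.24, 0.37, 0.46, 0.34, 0.40, 0.33; mean = 2.14/6 = 0.36.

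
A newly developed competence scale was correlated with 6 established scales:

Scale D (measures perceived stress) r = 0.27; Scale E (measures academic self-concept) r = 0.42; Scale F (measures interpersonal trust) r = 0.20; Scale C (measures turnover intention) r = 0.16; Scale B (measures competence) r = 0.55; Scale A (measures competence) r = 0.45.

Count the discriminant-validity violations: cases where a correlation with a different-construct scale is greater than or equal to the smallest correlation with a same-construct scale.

0

Convergent (same construct = competence): Scale B, Scale A.
Smallest convergent = 0.45. Discriminant values: 0.27, 0.42, 0.20, 0.16; count ≥ 0.45 → 0.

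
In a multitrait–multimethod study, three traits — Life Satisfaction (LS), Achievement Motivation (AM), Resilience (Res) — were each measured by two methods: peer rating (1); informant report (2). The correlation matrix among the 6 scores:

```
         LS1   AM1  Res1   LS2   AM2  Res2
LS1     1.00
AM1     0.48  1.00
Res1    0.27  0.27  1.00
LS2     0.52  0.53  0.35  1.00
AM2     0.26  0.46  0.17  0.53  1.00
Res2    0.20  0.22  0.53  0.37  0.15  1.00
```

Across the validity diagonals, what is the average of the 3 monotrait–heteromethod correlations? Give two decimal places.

Convergent values: 0.52, 0.46, 0.53; mean = 1.51/3 = 0.50.

0.50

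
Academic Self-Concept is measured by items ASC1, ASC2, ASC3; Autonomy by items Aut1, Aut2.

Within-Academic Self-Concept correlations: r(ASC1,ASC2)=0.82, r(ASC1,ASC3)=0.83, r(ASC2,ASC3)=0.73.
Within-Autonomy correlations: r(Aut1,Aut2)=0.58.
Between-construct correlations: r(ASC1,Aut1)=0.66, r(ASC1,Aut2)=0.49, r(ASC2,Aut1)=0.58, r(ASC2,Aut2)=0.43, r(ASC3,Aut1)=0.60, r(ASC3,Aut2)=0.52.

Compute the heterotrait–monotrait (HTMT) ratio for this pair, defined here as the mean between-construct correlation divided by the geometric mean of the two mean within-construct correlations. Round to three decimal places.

Between-construct mean = 3.28/6 = 0.5467.
Mean within-ASC = 2.38/3 = 0.7933; mean within-Aut = 0.58/1 = 0.5800.
Geometric mean = √(0.7933 × 0.5800) = 0.6783.
HTMT = 0.5467 / 0.6783 = 0.806.

0.806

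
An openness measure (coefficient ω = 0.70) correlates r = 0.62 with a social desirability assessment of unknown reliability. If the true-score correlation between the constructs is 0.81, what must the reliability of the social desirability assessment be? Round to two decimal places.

0.84

r_true = r_obs / √(r_xx · r_yy) ⇒ 0.81 = 0.62 / √(0.70 · r_yy).
√(0.70 · r_yy) = 0.62 / 0.81 = 0.7654; 0.70 · r_yy = 0.5858; r_yy = 0.5858 / 0.70 ≈ 0.84.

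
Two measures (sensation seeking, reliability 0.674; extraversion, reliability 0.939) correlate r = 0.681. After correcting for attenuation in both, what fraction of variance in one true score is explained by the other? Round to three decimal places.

0.733

Disattenuated r = 0.681 / √(0.674 × 0.939) = 0.681 / 0.7955 = 0.8561.
Shared true-score variance = 0.8561² = 0.7329 ≈ 0.733.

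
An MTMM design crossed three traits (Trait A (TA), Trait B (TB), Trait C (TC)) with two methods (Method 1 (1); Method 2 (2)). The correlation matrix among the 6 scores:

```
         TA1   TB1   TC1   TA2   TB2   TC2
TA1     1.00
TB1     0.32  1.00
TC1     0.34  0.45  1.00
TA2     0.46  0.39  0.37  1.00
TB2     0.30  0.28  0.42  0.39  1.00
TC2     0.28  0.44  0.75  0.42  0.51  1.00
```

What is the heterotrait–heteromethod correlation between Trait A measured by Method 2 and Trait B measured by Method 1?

0.39

Different traits and methods: r(TA2, TB1) = 0.39.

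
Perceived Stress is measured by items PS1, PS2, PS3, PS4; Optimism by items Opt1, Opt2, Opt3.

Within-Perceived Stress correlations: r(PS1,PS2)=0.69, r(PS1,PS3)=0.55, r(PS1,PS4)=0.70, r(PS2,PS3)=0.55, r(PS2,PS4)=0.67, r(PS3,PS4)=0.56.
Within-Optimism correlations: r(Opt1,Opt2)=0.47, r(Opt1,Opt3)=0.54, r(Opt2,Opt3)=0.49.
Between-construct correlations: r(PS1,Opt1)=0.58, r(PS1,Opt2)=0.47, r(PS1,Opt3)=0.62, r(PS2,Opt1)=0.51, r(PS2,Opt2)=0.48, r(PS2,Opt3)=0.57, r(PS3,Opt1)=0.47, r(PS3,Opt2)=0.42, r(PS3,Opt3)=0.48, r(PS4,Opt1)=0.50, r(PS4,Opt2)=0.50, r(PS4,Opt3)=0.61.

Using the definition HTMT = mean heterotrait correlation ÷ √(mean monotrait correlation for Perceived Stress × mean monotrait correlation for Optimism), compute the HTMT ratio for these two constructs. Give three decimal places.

Between-construct mean = 6.21/12 = 0.5175.
Mean within-PS = 3.72/6 = 0.6200; mean within-Opt = 1.50/3 = 0.5000.
Geometric mean = √(0.6200 × 0.5000) = 0.5568.
HTMT = 0.5175 / 0.5568 = 0.929.

0.929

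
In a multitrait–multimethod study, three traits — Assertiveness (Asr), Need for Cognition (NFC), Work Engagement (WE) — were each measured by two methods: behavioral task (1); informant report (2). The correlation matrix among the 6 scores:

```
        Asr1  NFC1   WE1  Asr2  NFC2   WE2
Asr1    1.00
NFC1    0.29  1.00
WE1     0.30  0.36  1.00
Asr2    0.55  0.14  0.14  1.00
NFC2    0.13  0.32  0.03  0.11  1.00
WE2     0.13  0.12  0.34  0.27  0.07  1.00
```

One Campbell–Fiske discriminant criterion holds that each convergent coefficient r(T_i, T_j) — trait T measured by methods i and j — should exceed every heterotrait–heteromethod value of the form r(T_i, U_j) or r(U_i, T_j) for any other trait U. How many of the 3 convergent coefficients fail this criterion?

Checking each validity diagonal entry against its comparison values:
Asr (methods 1·2): 0.55 vs {0.13, 0.14, 0.13, 0.14} → pass.
NFC (methods 1·2): 0.32 vs {0.14, 0.13, 0.12, 0.03} → pass.
WE (methods 1·2): 0.34 vs {0.14, 0.13, 0.03, 0.12} → pass.
0 of 3 fail.

0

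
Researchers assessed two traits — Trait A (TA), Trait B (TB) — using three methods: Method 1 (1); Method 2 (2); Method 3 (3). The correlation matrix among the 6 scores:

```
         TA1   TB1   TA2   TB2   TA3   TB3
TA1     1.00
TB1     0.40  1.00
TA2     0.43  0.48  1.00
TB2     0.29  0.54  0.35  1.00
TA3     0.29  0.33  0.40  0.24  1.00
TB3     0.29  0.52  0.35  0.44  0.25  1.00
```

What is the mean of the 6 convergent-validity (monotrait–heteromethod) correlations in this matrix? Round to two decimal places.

Convergent values: 0.43, 0.29, 0.40, 0.54, 0.52, 0.44; mean = 2.62/6 = 0.44.

0.44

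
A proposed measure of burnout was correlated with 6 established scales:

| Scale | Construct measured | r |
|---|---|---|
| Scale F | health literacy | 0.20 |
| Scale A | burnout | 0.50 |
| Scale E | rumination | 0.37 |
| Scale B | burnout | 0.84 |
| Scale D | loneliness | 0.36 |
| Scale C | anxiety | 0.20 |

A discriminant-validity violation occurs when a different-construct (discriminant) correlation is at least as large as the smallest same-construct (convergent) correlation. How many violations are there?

Convergent (same construct = burnout): Scale A, Scale B.
Smallest convergent = 0.50. Discriminant values: 0.20, 0.37, 0.36, 0.20; count ≥ 0.50 → 0.

0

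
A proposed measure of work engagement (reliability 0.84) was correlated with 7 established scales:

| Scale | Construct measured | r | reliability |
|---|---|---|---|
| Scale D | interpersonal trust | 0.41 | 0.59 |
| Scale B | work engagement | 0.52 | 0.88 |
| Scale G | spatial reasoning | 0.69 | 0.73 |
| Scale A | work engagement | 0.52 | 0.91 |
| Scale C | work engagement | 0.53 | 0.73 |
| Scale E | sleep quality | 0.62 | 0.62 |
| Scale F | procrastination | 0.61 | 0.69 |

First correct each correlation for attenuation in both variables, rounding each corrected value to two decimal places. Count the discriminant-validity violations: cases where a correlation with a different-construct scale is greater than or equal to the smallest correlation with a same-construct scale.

3

Disattenuated r (r / √(r_scale · r_new)):
  Scale D (disc): 0.41 / √(0.59·0.84) = 0.58
  Scale B (conv): 0.52 / √(0.88·0.84) = 0.60
  Scale G (disc): 0.69 / √(0.73·0.84) = 0.88
  Scale A (conv): 0.52 / √(0.91·0.84) = 0.59
  Scale C (conv): 0.53 / √(0.73·0.84) = 0.68
  Scale E (disc): 0.62 / √(0.62·0.84) = 0.86
  Scale F (disc): 0.61 / √(0.69·0.84) = 0.80
Smallest convergent = 0.59. Discriminant values: 0.58, 0.88, 0.86, 0.80; count ≥ 0.59 → 3.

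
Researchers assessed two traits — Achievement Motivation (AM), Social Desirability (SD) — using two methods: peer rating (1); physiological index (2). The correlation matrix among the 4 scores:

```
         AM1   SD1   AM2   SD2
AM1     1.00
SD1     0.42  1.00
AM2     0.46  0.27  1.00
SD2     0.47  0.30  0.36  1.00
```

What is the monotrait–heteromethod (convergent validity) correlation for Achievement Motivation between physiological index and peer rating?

0.46

Same trait (AM), different methods: r(AM2, AM1) = 0.46.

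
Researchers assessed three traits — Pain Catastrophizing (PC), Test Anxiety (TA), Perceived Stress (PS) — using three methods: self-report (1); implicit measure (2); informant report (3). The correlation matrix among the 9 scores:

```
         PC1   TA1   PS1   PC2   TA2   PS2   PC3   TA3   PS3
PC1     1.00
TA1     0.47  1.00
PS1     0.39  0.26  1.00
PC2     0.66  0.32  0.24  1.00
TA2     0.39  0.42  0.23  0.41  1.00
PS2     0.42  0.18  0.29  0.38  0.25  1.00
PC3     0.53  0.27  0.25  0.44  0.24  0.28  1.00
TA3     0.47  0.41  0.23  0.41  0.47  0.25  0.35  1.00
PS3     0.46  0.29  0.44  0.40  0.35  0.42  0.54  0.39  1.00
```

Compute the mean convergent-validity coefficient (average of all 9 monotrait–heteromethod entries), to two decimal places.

Convergent values: 0.66, 0.53, 0.44, 0.42, 0.41, 0.47, 0.29, 0.44, 0.42; mean = 4.08/9 = 0.45.

0.45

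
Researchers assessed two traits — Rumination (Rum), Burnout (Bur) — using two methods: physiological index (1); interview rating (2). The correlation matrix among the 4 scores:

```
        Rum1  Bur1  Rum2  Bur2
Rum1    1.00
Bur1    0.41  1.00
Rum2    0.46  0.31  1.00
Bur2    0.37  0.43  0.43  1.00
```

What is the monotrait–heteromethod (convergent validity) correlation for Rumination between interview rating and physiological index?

0.46

Same trait (Rum), different methods: r(Rum2, Rum1) = 0.46.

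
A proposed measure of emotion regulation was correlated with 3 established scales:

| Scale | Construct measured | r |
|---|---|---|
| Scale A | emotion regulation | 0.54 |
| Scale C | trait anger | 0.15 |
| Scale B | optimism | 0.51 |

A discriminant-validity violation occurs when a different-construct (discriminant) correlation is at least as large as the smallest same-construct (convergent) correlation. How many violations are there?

0

Convergent (same construct = emotion regulation): Scale A.
Smallest convergent = 0.54. Discriminant values: 0.15, 0.51; count ≥ 0.54 → 0.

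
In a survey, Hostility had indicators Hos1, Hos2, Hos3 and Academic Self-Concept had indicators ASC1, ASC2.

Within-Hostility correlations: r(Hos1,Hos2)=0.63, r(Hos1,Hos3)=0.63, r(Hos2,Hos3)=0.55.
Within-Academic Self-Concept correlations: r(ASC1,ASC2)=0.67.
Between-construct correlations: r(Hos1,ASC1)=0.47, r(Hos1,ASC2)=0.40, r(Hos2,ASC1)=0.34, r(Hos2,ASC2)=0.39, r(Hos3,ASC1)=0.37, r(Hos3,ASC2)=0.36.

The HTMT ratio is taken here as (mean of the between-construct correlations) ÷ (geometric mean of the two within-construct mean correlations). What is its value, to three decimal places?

Between-construct mean = 2.33/6 = 0.3883.
Mean within-Hos = 1.81/3 = 0.6033; mean within-ASC = 0.67/1 = 0.6700.
Geometric mean = √(0.6033 × 0.6700) = 0.6358.
HTMT = 0.3883 / 0.6358 = 0.611.

0.611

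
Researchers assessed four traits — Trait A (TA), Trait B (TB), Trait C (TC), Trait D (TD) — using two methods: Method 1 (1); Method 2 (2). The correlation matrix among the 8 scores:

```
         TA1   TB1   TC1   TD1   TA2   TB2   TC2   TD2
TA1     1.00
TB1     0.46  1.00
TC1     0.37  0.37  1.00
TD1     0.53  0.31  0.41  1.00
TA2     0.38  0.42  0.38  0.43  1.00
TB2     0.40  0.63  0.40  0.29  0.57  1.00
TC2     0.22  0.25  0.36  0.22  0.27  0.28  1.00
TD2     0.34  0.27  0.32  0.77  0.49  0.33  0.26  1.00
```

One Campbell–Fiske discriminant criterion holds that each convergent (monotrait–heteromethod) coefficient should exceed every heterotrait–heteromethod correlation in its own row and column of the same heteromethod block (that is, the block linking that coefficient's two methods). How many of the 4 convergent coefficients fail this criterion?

Checking each validity diagonal entry against its comparison values:
TA (methods 1·2): 0.38 vs {0.40, 0.42, 0.22, 0.38, 0.34, 0.43} → fail.
TB (methods 1·2): 0.63 vs {0.42, 0.40, 0.25, 0.40, 0.27, 0.29} → pass.
TC (methods 1·2): 0.36 vs {0.38, 0.22, 0.40, 0.25, 0.32, 0.22} → fail.
TD (methods 1·2): 0.77 vs {0.43, 0.34, 0.29, 0.27, 0.22, 0.32} → pass.
2 of 4 fail.

2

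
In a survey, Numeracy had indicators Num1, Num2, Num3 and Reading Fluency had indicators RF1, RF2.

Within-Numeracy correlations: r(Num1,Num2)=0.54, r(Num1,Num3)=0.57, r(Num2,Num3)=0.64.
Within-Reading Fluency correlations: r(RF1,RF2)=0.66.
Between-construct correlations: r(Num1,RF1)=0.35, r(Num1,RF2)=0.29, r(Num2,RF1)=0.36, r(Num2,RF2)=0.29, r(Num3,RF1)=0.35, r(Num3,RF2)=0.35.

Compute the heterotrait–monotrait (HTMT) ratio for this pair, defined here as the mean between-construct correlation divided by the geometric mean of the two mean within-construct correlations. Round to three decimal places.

Mean between = 1.99/6 = 0.3317.
Mean within-Num = 1.75/3 = 0.5833; mean within-RF = 0.66/1 = 0.6600.
Geometric mean = √(0.5833 × 0.6600) = 0.6205.
HTMT = 0.3317 / 0.6205 = 0.535.

0.535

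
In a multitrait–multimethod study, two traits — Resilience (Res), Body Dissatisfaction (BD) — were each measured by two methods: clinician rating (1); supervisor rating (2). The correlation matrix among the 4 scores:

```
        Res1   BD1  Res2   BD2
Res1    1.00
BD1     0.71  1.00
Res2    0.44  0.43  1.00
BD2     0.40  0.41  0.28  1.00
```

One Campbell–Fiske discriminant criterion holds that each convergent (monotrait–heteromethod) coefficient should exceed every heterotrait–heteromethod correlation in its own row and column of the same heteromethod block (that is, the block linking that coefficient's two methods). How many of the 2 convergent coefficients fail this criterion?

Checking each validity diagonal entry against its comparison values:
Res (methods 1·2): 0.44 vs {0.40, 0.43} → pass.
BD (methods 1·2): 0.41 vs {0.43, 0.40} → fail.
1 of 2 fail.

1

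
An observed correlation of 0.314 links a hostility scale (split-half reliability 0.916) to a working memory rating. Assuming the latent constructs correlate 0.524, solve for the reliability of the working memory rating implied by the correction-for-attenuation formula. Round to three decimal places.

0.392

r_true = r_obs / √(r_xx · r_yy) ⇒ 0.524 = 0.314 / √(0.916 · r_yy).
√(0.916 · r_yy) = 0.314 / 0.524 = 0.5992; 0.916 · r_yy = 0.3590; r_yy = 0.3590 / 0.916 ≈ 0.392.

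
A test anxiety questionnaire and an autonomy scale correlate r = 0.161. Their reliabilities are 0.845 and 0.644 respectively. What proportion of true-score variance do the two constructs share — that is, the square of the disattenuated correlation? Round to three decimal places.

0.048

Disattenuated r = 0.161 / √(0.845 × 0.644) = 0.161 / 0.7377 = 0.2182.
Shared true-score variance = 0.2182² = 0.0476 ≈ 0.048.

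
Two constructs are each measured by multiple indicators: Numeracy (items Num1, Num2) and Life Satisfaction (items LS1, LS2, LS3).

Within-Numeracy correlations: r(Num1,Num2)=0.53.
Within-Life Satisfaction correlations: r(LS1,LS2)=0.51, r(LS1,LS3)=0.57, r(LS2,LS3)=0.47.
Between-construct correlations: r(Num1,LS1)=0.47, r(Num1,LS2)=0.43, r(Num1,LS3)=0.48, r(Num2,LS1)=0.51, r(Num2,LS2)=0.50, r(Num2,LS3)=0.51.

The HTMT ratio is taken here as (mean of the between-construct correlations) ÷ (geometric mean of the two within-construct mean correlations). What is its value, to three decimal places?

0.924

Between-construct mean = 2.90/6 = 0.4833.
Mean within-Num = 0.53/1 = 0.5300; mean within-LS = 1.55/3 = 0.5167.
Geometric mean = √(0.5300 × 0.5167) = 0.5233.
HTMT = 0.4833 / 0.5233 = 0.924.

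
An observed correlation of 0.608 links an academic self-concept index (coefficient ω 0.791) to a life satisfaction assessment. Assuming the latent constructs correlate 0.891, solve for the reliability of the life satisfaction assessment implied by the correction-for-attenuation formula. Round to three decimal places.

0.589

r_true = r_obs / √(r_xx · r_yy) ⇒ 0.891 = 0.608 / √(0.791 · r_yy).
√(0.791 · r_yy) = 0.608 / 0.891 = 0.6824; 0.791 · r_yy = 0.4657; r_yy = 0.4657 / 0.791 ≈ 0.589.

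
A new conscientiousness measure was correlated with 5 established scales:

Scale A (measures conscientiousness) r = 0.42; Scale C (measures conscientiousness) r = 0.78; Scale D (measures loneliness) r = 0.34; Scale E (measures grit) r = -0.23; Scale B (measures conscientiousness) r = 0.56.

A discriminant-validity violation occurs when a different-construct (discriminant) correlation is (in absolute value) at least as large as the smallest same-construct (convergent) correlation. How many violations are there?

Convergent (same construct = conscientiousness): Scale A, Scale C, Scale B.
Smallest convergent = 0.42. Discriminant |r|: 0.34, 0.23; count ≥ 0.42 → 0.

0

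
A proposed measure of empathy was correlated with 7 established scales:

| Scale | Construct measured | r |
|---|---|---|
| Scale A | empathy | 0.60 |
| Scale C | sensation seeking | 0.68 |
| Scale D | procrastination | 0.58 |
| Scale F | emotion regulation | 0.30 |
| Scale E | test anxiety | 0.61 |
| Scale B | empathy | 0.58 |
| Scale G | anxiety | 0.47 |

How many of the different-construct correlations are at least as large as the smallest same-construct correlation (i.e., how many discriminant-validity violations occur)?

Convergent (same construct = empathy): Scale A, Scale B.
Smallest convergent = 0.58. Discriminant values: 0.68, 0.58, 0.30, 0.61, 0.47; count ≥ 0.58 → 3.

3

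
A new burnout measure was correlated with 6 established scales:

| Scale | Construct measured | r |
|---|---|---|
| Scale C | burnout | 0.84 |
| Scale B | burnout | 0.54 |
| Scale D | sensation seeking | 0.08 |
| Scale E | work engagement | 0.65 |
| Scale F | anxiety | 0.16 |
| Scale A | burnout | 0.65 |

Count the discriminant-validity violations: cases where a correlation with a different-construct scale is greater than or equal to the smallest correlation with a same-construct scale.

Convergent (same construct = burnout): Scale C, Scale B, Scale A.
Smallest convergent = 0.54. Discriminant values: 0.08, 0.65, 0.16; count ≥ 0.54 → 1.

1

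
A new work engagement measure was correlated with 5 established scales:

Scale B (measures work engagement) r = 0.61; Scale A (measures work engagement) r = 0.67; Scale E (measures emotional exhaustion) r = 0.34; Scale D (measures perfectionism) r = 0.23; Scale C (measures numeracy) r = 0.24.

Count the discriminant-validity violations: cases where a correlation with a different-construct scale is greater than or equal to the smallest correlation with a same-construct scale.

0

Convergent (same construct = work engagement): Scale B, Scale A.
Smallest convergent = 0.61. Discriminant values: 0.34, 0.23, 0.24; count ≥ 0.61 → 0.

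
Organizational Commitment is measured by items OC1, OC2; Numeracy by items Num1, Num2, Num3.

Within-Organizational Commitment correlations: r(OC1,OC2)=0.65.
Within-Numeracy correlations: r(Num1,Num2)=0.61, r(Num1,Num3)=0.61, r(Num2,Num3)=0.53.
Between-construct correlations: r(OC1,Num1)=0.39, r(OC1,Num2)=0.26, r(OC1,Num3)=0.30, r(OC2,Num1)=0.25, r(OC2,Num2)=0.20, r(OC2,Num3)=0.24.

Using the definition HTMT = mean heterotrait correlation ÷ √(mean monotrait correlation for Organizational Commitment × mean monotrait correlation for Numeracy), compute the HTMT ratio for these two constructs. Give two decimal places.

Mean heterotrait r = 1.64/6 = 0.2733.
Mean within-OC = 0.65/1 = 0.6500; mean within-Num = 1.75/3 = 0.5833.
Geometric mean = √(0.6500 × 0.5833) = 0.6157.
HTMT = 0.2733 / 0.6157 = 0.44.

0.44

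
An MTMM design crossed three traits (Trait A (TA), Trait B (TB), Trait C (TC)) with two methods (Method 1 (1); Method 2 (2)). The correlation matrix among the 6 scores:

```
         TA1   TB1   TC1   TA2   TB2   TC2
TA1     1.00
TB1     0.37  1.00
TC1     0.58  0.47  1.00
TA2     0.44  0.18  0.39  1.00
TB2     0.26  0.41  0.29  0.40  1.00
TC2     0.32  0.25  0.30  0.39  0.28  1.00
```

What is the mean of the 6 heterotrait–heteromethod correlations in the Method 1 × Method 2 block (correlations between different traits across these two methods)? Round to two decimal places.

0.28

HTHM values (method 1 × method 2): 0.26, 0.32, 0.18, 0.25, 0.39, 0.29; mean = 1.69/6 = 0.28.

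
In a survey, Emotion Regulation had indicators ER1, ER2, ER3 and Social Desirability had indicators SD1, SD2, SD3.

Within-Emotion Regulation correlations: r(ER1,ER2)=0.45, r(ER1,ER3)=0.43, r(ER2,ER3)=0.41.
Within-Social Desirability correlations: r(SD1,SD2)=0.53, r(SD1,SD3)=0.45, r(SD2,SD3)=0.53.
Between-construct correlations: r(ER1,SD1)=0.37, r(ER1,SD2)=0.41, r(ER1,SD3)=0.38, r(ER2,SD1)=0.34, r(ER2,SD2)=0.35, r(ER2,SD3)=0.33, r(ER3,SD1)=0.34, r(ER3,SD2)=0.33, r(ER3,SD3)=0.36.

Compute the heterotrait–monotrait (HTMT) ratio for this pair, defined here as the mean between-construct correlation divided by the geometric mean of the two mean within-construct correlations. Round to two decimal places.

Between-construct mean = 3.21/9 = 0.3567.
Mean within-ER = 1.29/3 = 0.4300; mean within-SD = 1.51/3 = 0.5033.
Geometric mean = √(0.4300 × 0.5033) = 0.4652.
HTMT = 0.3567 / 0.4652 = 0.77.

0.77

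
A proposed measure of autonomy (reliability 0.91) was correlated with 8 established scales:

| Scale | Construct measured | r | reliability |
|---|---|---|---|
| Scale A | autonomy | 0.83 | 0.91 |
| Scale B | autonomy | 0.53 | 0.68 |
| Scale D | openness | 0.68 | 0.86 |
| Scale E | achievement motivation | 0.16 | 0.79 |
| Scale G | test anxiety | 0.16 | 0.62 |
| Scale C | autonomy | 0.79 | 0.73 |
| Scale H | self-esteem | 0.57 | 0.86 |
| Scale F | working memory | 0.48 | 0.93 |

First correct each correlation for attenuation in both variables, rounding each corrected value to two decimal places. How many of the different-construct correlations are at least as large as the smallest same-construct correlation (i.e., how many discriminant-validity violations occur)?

Disattenuated r (r / √(r_scale · r_new)):
  Scale A (conv): 0.83 / √(0.91·0.91) = 0.91
  Scale B (conv): 0.53 / √(0.68·0.91) = 0.67
  Scale D (disc): 0.68 / √(0.86·0.91) = 0.77
  Scale E (disc): 0.16 / √(0.79·0.91) = 0.19
  Scale G (disc): 0.16 / √(0.62·0.91) = 0.21
  Scale C (conv): 0.79 / √(0.73·0.91) = 0.97
  Scale H (disc): 0.57 / √(0.86·0.91) = 0.64
  Scale F (disc): 0.48 / √(0.93·0.91) = 0.52
Smallest convergent = 0.67. Discriminant values: 0.77, 0.19, 0.21, 0.64, 0.52; count ≥ 0.67 → 1.

1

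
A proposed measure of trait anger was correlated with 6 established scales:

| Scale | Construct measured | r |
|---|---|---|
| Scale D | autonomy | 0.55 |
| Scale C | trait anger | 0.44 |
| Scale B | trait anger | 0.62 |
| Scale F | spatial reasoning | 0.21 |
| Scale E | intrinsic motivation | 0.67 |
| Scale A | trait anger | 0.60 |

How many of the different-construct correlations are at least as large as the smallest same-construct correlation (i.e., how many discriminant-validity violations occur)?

Convergent (same construct = trait anger): Scale C, Scale B, Scale A.
Smallest convergent = 0.44. Discriminant values: 0.55, 0.21, 0.67; count ≥ 0.44 → 2.

2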